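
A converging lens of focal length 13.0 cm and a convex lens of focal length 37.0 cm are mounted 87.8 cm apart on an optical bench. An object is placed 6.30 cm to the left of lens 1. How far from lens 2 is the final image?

Lens 1: 1/d_i1 = 1/f₁ − 1/d_o1 = 1/(13.0) − 1/(6.30) = -0.08181, so d_i1 = -12.22 cm.
The intermediate image is 12.22 cm to the left of lens 1 (virtual), which is 87.8 − (-12.22) = 100.0 cm to the left of lens 2, so d_o2 = +100.0 cm.
Lens 2: 1/d_i2 = 1/f₂ − 1/d_o2 = 1/(37.0) − 1/(100.0) = 0.01703, so d_i2 = 58.7 cm.
The final image is real, 58.7 cm to the right of lens 2 (overall magnification ≈ -1.1).

58.7 cm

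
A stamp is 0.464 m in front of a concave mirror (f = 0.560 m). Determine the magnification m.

m = +5.83

1/d_i = 1/f − 1/d_o = 1/(0.5600) − 1/(0.464) = -0.3695, so d_i = -2.707 m.
m = −d_i/d_o = −(-2.707)/(0.464) = +5.83.
The image is virtual, upright and enlarged, behind the mirror.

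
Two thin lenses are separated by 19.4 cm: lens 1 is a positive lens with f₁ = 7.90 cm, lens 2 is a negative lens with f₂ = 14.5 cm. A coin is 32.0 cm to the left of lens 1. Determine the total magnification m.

m = -0.203

Lens 1: 1/d_i1 = 1/(7.90) − 1/(32.0) = 0.09533, so d_i1 = 10.49 cm; m₁ = −d_i1/d_o1 = -0.3278.
d_o2 = 19.4 − (10.49) = 8.910 cm.
f₂ = −14.5 cm (diverging).
Lens 2: 1/d_i2 = 1/(-14.5) − 1/(8.910) = -0.1812, so d_i2 = -5.519 cm; m₂ = −d_i2/d_o2 = +0.6194.
m = m₁·m₂ = (-0.3278)(+0.6194) = -0.203.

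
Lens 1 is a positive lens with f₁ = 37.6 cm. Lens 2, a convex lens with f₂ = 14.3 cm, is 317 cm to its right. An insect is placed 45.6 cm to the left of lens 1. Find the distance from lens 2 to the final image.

16.6 cm

Lens 1: 1/d_i1 = 1/f₁ − 1/d_o1 = 1/(37.6) − 1/(45.6) = 0.004666, so d_i1 = 214.3 cm.
The intermediate image is 214.3 cm to the right of lens 1, which is 317 − (214.3) = 102.7 cm to the left of lens 2, so d_o2 = +102.7 cm.
Lens 2: 1/d_i2 = 1/f₂ − 1/d_o2 = 1/(14.3) − 1/(102.7) = 0.06019, so d_i2 = 16.6 cm.
The final image is real, 16.6 cm to the right of lens 2 (overall magnification ≈ 0.76).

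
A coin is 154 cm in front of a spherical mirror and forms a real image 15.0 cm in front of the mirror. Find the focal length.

Real image ⇒ d_i = +15.0 cm.
1/f = 1/d_o + 1/d_i = 1/(154) + 1/(15.0) = 0.07316, so f = 13.7 cm.
Since f is positive, the spherical mirror is concave.

f = 13.7 cm (concave)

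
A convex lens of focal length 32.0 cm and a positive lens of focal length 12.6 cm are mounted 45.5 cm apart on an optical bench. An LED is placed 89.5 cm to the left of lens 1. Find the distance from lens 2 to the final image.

3.21 cm

Lens 1: 1/d_i1 = 1/f₁ − 1/d_o1 = 1/(32.0) − 1/(89.5) = 0.02008, so d_i1 = 49.81 cm.
The intermediate image is 49.81 cm to the right of lens 1, which lies 4.310 cm to the right of lens 2 — a virtual object — so d_o2 = −4.310 cm.
Lens 2: 1/d_i2 = 1/f₂ − 1/d_o2 = 1/(12.6) − 1/(-4.310) = 0.3114, so d_i2 = 3.21 cm.
The final image is real, 3.21 cm to the right of lens 2 (overall magnification ≈ -0.41).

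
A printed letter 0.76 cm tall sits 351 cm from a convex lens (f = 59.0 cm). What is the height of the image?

1/d_i = 1/f − 1/d_o = 1/(59.00) − 1/(351) = 0.01410, so d_i = 70.92 cm.
m = −d_i/d_o = -0.2021.
|h_i| = |m|·h_o = 0.2021 × 0.76 = 0.154 cm. The image is real, inverted and reduced, on the far side of the lens.

0.154 cm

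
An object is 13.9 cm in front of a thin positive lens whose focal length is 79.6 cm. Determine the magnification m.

1/d_i = 1/f − 1/d_o = 1/(79.60) − 1/(13.9) = -0.05938, so d_i = -16.84 cm.
m = −d_i/d_o = −(-16.84)/(13.9) = +1.21.
The image is virtual, upright and enlarged, on the same side as the object.

m = +1.21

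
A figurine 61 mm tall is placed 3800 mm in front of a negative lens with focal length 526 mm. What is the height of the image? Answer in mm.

For a negative lens, f = -526 mm.
1/d_i = 1/f − 1/d_o = 1/(-526.0) − 1/(3800) = -0.002164, so d_i = -462.0 mm.
m = −d_i/d_o = +0.1216.
|h_i| = |m|·h_o = 0.1216 × 61 = 7.42 mm. The image is virtual, upright and reduced, on the same side as the object.

7.42 mm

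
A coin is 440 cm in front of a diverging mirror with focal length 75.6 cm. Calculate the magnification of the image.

m = +0.147

For a diverging mirror, f = -75.6 cm.
1/d_i = 1/f − 1/d_o = 1/(-75.60) − 1/(440) = -0.01550, so d_i = -64.52 cm.
m = −d_i/d_o = −(-64.52)/(440) = +0.147.
The image is virtual, upright and reduced, behind the mirror.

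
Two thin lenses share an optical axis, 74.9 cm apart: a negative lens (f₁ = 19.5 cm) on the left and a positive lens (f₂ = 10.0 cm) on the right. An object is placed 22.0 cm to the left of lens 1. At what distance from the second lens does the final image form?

11.3 cm

Lens 1 is diverging, so f₁ = −19.5 cm.
Lens 1: 1/d_i1 = 1/f₁ − 1/d_o1 = 1/(-19.5) − 1/(22.0) = -0.09674, so d_i1 = -10.34 cm.
The intermediate image is 10.34 cm to the left of lens 1 (virtual), which is 74.9 − (-10.34) = 85.24 cm to the left of lens 2, so d_o2 = +85.24 cm.
Lens 2: 1/d_i2 = 1/f₂ − 1/d_o2 = 1/(10.0) − 1/(85.24) = 0.08827, so d_i2 = 11.3 cm.
The final image is real, 11.3 cm to the right of lens 2 (overall magnification ≈ -0.062).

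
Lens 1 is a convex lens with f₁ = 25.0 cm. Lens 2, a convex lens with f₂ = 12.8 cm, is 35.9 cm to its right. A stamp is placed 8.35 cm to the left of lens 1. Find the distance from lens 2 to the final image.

17.4 cm

Lens 1: 1/d_i1 = 1/f₁ − 1/d_o1 = 1/(25.0) − 1/(8.35) = -0.07976, so d_i1 = -12.54 cm.
The intermediate image is 12.54 cm to the left of lens 1 (virtual), which is 35.9 − (-12.54) = 48.44 cm to the left of lens 2, so d_o2 = +48.44 cm.
Lens 2: 1/d_i2 = 1/f₂ − 1/d_o2 = 1/(12.8) − 1/(48.44) = 0.05748, so d_i2 = 17.4 cm.
The final image is real, 17.4 cm to the right of lens 2 (overall magnification ≈ -0.54).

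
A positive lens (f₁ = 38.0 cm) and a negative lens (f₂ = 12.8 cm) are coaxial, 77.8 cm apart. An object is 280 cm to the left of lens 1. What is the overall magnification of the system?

m = -0.0431

Lens 1: 1/d_i1 = 1/(38.0) − 1/(280) = 0.02274, so d_i1 = 43.97 cm; m₁ = −d_i1/d_o1 = -0.1570.
d_o2 = 77.8 − (43.97) = 33.83 cm.
f₂ = −12.8 cm (diverging).
Lens 2: 1/d_i2 = 1/(-12.8) − 1/(33.83) = -0.1077, so d_i2 = -9.286 cm; m₂ = −d_i2/d_o2 = +0.2745.
m = m₁·m₂ = (-0.1570)(+0.2745) = -0.0431.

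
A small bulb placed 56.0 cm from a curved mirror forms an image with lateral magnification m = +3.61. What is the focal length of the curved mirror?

m = −d_i/d_o ⇒ d_i = −m·d_o = −(+3.61)·(56.0) = -202.2 cm.
1/f = 1/d_o + 1/d_i = 1/(56.0) + 1/(-202.2) = 0.01291, so f = 77.5 cm.
Since f is positive, the curved mirror is concave.

f = 77.5 cm (concave)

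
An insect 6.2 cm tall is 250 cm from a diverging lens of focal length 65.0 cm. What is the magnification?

m = +0.206

For a diverging lens, f = -65.0 cm.
1/d_i = 1/f − 1/d_o = 1/(-65.00) − 1/(250) = -0.01938, so d_i = -51.59 cm.
m = −d_i/d_o = −(-51.59)/(250) = +0.206.
The image is virtual, upright and reduced, on the same side as the object.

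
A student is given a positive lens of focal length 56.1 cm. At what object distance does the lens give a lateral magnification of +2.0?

m = −d_i/d_o ⇒ d_i = −m·d_o.
1/f = 1/d_o + 1/d_i = 1/d_o − 1/(m·d_o) = (1 − 1/m)/d_o, so d_o = f(1 − 1/m) = (56.10)(1 − 1/(+2.0)) = 28.1 cm.

28.1 cm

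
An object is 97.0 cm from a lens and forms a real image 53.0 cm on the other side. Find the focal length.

f = 34.3 cm (converging)

Real image ⇒ d_i = +53.0 cm.
1/f = 1/d_o + 1/d_i = 1/(97.0) + 1/(53.0) = 0.02918, so f = 34.3 cm.
Since f is positive, the lens is converging.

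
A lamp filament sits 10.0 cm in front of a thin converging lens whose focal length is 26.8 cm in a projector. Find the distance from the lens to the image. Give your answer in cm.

16.0 cm

Lens equation: 1/q = 1/f − 1/p = 1/(26.80) − 1/(10.0) = 0.03731 − 0.1000 = -0.06269, so q = -16.0 cm.
The image is virtual, upright and enlarged, on the same side as the object.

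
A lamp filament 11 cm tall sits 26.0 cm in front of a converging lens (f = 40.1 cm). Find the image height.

1/d_i = 1/f − 1/d_o = 1/(40.10) − 1/(26.0) = -0.01352, so d_i = -73.94 cm.
m = −d_i/d_o = +2.844.
|h_i| = |m|·h_o = 2.844 × 11 = 31.3 cm. The image is virtual, upright and enlarged, on the same side as the object.

31.3 cm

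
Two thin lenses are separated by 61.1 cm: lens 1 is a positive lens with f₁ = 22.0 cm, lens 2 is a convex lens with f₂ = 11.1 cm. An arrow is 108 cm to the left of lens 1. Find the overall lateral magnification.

Lens 1: 1/d_i1 = 1/(22.0) − 1/(108) = 0.03620, so d_i1 = 27.63 cm; m₁ = −d_i1/d_o1 = -0.2558.
d_o2 = 61.1 − (27.63) = 33.47 cm.
Lens 2: 1/d_i2 = 1/(11.1) − 1/(33.47) = 0.06021, so d_i2 = 16.61 cm; m₂ = −d_i2/d_o2 = -0.4962.
m = m₁·m₂ = (-0.2558)(-0.4962) = +0.127.

m = +0.127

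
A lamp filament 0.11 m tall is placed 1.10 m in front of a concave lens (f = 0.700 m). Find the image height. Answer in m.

0.0428 m

For a concave lens, f = -0.700 m.
1/d_i = 1/f − 1/d_o = 1/(-0.7000) − 1/(1.10) = -2.338, so d_i = -0.4278 m.
m = −d_i/d_o = +0.3889.
|h_i| = |m|·h_o = 0.3889 × 0.11 = 0.0428 m. The image is virtual, upright and reduced, on the same side as the object.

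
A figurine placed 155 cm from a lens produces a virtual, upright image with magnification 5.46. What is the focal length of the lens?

m = −d_i/d_o ⇒ d_i = −m·d_o = −(+5.46)·(155) = -846.3 cm.
1/f = 1/d_o + 1/d_i = 1/(155) + 1/(-846.3) = 0.005270, so f = 190 cm.
Since f is positive, the lens is converging.

f = 190 cm (converging)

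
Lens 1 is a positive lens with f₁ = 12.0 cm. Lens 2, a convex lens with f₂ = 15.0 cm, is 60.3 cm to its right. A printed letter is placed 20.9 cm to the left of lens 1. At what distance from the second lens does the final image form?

28.1 cm

Lens 1: 1/d_i1 = 1/f₁ − 1/d_o1 = 1/(12.0) − 1/(20.9) = 0.03549, so d_i1 = 28.18 cm.
The intermediate image is 28.18 cm to the right of lens 1, which is 60.3 − (28.18) = 32.12 cm to the left of lens 2, so d_o2 = +32.12 cm.
Lens 2: 1/d_i2 = 1/f₂ − 1/d_o2 = 1/(15.0) − 1/(32.12) = 0.03553, so d_i2 = 28.1 cm.
The final image is real, 28.1 cm to the right of lens 2 (overall magnification ≈ 1.2).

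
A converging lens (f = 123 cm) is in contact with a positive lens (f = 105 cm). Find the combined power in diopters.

P₁ = 1/f₁ = 1/(1.23 m) = +0.8130 D; P₂ = 1/f₂ = 1/(1.05 m) = +0.9524 D.
For thin lenses in contact, P = P₁ + P₂ = (+0.8130) + (+0.9524) = +1.77 D.

P = +1.77 D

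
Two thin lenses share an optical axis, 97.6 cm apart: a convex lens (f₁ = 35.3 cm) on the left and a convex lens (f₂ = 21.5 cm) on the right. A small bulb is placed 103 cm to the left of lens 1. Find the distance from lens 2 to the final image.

Lens 1: 1/d_i1 = 1/f₁ − 1/d_o1 = 1/(35.3) − 1/(103) = 0.01862, so d_i1 = 53.71 cm.
The intermediate image is 53.71 cm to the right of lens 1, which is 97.6 − (53.71) = 43.89 cm to the left of lens 2, so d_o2 = +43.89 cm.
Lens 2: 1/d_i2 = 1/f₂ − 1/d_o2 = 1/(21.5) − 1/(43.89) = 0.02373, so d_i2 = 42.1 cm.
The final image is real, 42.1 cm to the right of lens 2 (overall magnification ≈ 0.50).

42.1 cm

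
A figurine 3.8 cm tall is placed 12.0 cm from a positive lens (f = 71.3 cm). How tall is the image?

1/d_i = 1/f − 1/d_o = 1/(71.30) − 1/(12.0) = -0.06931, so d_i = -14.43 cm.
m = −d_i/d_o = +1.202.
|h_i| = |m|·h_o = 1.202 × 3.8 = 4.57 cm. The image is virtual, upright and enlarged, on the same side as the object.

4.57 cm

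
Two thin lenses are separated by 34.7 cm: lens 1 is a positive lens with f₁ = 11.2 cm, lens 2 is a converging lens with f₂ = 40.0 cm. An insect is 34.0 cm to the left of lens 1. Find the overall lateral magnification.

m = -0.893

Lens 1: 1/d_i1 = 1/(11.2) − 1/(34.0) = 0.05987, so d_i1 = 16.70 cm; m₁ = −d_i1/d_o1 = -0.4912.
d_o2 = 34.7 − (16.70) = 18.00 cm.
Lens 2: 1/d_i2 = 1/(40.0) − 1/(18.00) = -0.03056, so d_i2 = -32.73 cm; m₂ = −d_i2/d_o2 = +1.818.
m = m₁·m₂ = (-0.4912)(+1.818) = -0.893.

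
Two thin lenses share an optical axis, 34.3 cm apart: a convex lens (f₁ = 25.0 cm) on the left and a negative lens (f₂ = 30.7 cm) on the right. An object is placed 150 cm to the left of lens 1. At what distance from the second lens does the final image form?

3.77 cm

Lens 1: 1/d_i1 = 1/f₁ − 1/d_o1 = 1/(25.0) − 1/(150) = 0.03333, so d_i1 = 30.00 cm.
The intermediate image is 30.00 cm to the right of lens 1, which is 34.3 − (30.00) = 4.300 cm to the left of lens 2, so d_o2 = +4.300 cm.
Lens 2 is diverging, so f₂ = −30.7 cm.
Lens 2: 1/d_i2 = 1/f₂ − 1/d_o2 = 1/(-30.7) − 1/(4.300) = -0.2651, so d_i2 = -3.77 cm.
The final image is virtual, 3.77 cm to the left of lens 2 (overall magnification ≈ -0.18).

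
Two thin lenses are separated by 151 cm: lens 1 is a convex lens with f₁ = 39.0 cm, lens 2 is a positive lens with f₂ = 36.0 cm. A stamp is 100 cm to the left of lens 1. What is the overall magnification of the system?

Lens 1: 1/d_i1 = 1/(39.0) − 1/(100) = 0.01564, so d_i1 = 63.93 cm; m₁ = −d_i1/d_o1 = -0.6393.
d_o2 = 151 − (63.93) = 87.07 cm.
Lens 2: 1/d_i2 = 1/(36.0) − 1/(87.07) = 0.01629, so d_i2 = 61.38 cm; m₂ = −d_i2/d_o2 = -0.7049.
m = m₁·m₂ = (-0.6393)(-0.7049) = +0.451.

m = +0.451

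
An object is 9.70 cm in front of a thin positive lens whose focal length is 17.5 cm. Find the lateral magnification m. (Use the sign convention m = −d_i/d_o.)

1/d_i = 1/f − 1/d_o = 1/(17.50) − 1/(9.70) = -0.04595, so d_i = -21.76 cm.
m = −d_i/d_o = −(-21.76)/(9.70) = +2.24.
The image is virtual, upright and enlarged, on the same side as the object.

m = +2.24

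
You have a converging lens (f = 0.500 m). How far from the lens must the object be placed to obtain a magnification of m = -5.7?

m = −d_i/d_o ⇒ d_i = −m·d_o.
1/f = 1/d_o + 1/d_i = 1/d_o − 1/(m·d_o) = (1 − 1/m)/d_o, so d_o = f(1 − 1/m) = (0.5000)(1 − 1/(-5.7)) = 0.588 m.

0.588 m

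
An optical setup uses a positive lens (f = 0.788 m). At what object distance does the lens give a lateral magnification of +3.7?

0.575 m

m = −d_i/d_o ⇒ d_i = −m·d_o.
1/f = 1/d_o + 1/d_i = 1/d_o − 1/(m·d_o) = (1 − 1/m)/d_o, so d_o = f(1 − 1/m) = (0.7880)(1 − 1/(+3.7)) = 0.575 m.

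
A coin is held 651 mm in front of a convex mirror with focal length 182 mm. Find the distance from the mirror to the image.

For a convex mirror, f = -182 mm.
Mirror equation: 1/d_i = 1/f − 1/d_o = 1/(-182.0) − 1/(651) = -0.005495 − 0.001536 = -0.007031, so d_i = -142 mm.
The image is virtual, upright and reduced, behind the mirror.

142 mm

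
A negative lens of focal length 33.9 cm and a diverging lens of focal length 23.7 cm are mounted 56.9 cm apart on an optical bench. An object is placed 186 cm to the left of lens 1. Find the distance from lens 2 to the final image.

Lens 1 is diverging, so f₁ = −33.9 cm.
Lens 1: 1/d_i1 = 1/f₁ − 1/d_o1 = 1/(-33.9) − 1/(186) = -0.03487, so d_i1 = -28.67 cm.
The intermediate image is 28.67 cm to the left of lens 1 (virtual), which is 56.9 − (-28.67) = 85.57 cm to the left of lens 2, so d_o2 = +85.57 cm.
Lens 2 is diverging, so f₂ = −23.7 cm.
Lens 2: 1/d_i2 = 1/f₂ − 1/d_o2 = 1/(-23.7) − 1/(85.57) = -0.05388, so d_i2 = -18.6 cm.
The final image is virtual, 18.6 cm to the left of lens 2 (overall magnification ≈ 0.033).

18.6 cm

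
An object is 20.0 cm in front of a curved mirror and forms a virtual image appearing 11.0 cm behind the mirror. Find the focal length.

f = -24.4 cm (convex)

Virtual image ⇒ d_i = −11.0 cm.
1/f = 1/d_o + 1/d_i = 1/(20.0) + 1/(-11.0) = -0.04091, so f = -24.4 cm.
Since f is negative, the curved mirror is convex.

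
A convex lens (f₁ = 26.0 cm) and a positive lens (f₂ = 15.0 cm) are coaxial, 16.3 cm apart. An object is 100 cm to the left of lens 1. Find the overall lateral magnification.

Lens 1: 1/d_i1 = 1/(26.0) − 1/(100) = 0.02846, so d_i1 = 35.14 cm; m₁ = −d_i1/d_o1 = -0.3514.
d_o2 = 16.3 − (35.14) = -18.84 cm (virtual object).
Lens 2: 1/d_i2 = 1/(15.0) − 1/(-18.84) = 0.1197, so d_i2 = 8.351 cm; m₂ = −d_i2/d_o2 = +0.4433.
m = m₁·m₂ = (-0.3514)(+0.4433) = -0.156.

m = -0.156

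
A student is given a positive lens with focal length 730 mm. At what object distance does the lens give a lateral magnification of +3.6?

m = −d_i/d_o ⇒ d_i = −m·d_o.
1/f = 1/d_o + 1/d_i = 1/d_o − 1/(m·d_o) = (1 − 1/m)/d_o, so d_o = f(1 − 1/m) = (730.0)(1 − 1/(+3.6)) = 527 mm.

527 mm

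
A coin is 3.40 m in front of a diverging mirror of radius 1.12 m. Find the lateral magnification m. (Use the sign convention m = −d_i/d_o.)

f = R/2 = 1.12/2 = 0.5600 m; for a diverging mirror, f = -0.5600 m.
1/d_i = 1/f − 1/d_o = 1/(-0.5600) − 1/(3.40) = -2.080, so d_i = -0.4808 m.
m = −d_i/d_o = −(-0.4808)/(3.40) = +0.141.
The image is virtual, upright and reduced, behind the mirror.

m = +0.141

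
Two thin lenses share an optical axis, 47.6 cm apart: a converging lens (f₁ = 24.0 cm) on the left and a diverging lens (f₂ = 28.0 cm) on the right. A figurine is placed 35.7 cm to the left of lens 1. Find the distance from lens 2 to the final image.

303 cm

Lens 1: 1/d_i1 = 1/f₁ − 1/d_o1 = 1/(24.0) − 1/(35.7) = 0.01366, so d_i1 = 73.23 cm.
The intermediate image is 73.23 cm to the right of lens 1, which lies 25.63 cm to the right of lens 2 — a virtual object — so d_o2 = −25.63 cm.
Lens 2 is diverging, so f₂ = −28.0 cm.
Lens 2: 1/d_i2 = 1/f₂ − 1/d_o2 = 1/(-28.0) − 1/(-25.63) = 0.003302, so d_i2 = 303 cm.
The final image is real, 303 cm to the right of lens 2 (overall magnification ≈ -24).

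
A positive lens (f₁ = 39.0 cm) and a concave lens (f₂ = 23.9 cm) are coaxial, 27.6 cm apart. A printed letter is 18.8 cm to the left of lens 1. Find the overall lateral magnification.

m = +0.526

Lens 1: 1/d_i1 = 1/(39.0) − 1/(18.8) = -0.02755, so d_i1 = -36.30 cm; m₁ = −d_i1/d_o1 = +1.931.
d_o2 = 27.6 − (-36.30) = 63.90 cm.
f₂ = −23.9 cm (diverging).
Lens 2: 1/d_i2 = 1/(-23.9) − 1/(63.90) = -0.05749, so d_i2 = -17.39 cm; m₂ = −d_i2/d_o2 = +0.2722.
m = m₁·m₂ = (+1.931)(+0.2722) = +0.526.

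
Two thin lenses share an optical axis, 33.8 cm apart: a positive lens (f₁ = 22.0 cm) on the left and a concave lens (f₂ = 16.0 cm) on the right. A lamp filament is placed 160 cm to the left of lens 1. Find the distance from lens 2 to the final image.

5.46 cm

Lens 1: 1/d_i1 = 1/f₁ − 1/d_o1 = 1/(22.0) − 1/(160) = 0.03920, so d_i1 = 25.51 cm.
The intermediate image is 25.51 cm to the right of lens 1, which is 33.8 − (25.51) = 8.290 cm to the left of lens 2, so d_o2 = +8.290 cm.
Lens 2 is diverging, so f₂ = −16.0 cm.
Lens 2: 1/d_i2 = 1/f₂ − 1/d_o2 = 1/(-16.0) − 1/(8.290) = -0.1831, so d_i2 = -5.46 cm.
The final image is virtual, 5.46 cm to the left of lens 2 (overall magnification ≈ -0.10).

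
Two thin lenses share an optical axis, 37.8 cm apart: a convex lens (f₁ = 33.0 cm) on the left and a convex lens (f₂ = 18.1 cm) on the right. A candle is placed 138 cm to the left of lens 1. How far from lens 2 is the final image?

4.26 cm

Lens 1: 1/d_i1 = 1/f₁ − 1/d_o1 = 1/(33.0) − 1/(138) = 0.02306, so d_i1 = 43.37 cm.
The intermediate image is 43.37 cm to the right of lens 1, which lies 5.570 cm to the right of lens 2 — a virtual object — so d_o2 = −5.570 cm.
Lens 2: 1/d_i2 = 1/f₂ − 1/d_o2 = 1/(18.1) − 1/(-5.570) = 0.2348, so d_i2 = 4.26 cm.
The final image is real, 4.26 cm to the right of lens 2 (overall magnification ≈ -0.24).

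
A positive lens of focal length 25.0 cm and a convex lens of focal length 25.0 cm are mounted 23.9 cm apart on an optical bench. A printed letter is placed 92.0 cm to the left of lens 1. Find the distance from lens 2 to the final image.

Lens 1: 1/d_i1 = 1/f₁ − 1/d_o1 = 1/(25.0) − 1/(92.0) = 0.02913, so d_i1 = 34.33 cm.
The intermediate image is 34.33 cm to the right of lens 1, which lies 10.43 cm to the right of lens 2 — a virtual object — so d_o2 = −10.43 cm.
Lens 2: 1/d_i2 = 1/f₂ − 1/d_o2 = 1/(25.0) − 1/(-10.43) = 0.1359, so d_i2 = 7.36 cm.
The final image is real, 7.36 cm to the right of lens 2 (overall magnification ≈ -0.26).

7.36 cm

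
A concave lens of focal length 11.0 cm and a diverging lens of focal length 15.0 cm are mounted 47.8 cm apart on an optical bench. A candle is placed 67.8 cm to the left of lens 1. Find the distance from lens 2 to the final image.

11.9 cm

Lens 1 is diverging, so f₁ = −11.0 cm.
Lens 1: 1/d_i1 = 1/f₁ − 1/d_o1 = 1/(-11.0) − 1/(67.8) = -0.1057, so d_i1 = -9.464 cm.
The intermediate image is 9.464 cm to the left of lens 1 (virtual), which is 47.8 − (-9.464) = 57.26 cm to the left of lens 2, so d_o2 = +57.26 cm.
Lens 2 is diverging, so f₂ = −15.0 cm.
Lens 2: 1/d_i2 = 1/f₂ − 1/d_o2 = 1/(-15.0) − 1/(57.26) = -0.08413, so d_i2 = -11.9 cm.
The final image is virtual, 11.9 cm to the left of lens 2 (overall magnification ≈ 0.029).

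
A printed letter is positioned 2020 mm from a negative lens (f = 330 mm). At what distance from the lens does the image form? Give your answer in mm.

For a negative lens, f = -330 mm.
Thin-lens equation: 1/d_i = 1/f − 1/d_o = 1/(-330.0) − 1/(2020) = -0.003030 − 0.0004950 = -0.003525, so d_i = -284 mm.
The image is virtual, upright and reduced, on the same side as the object.

284 mm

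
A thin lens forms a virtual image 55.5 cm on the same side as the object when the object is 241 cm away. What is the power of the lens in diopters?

Virtual image ⇒ d_i = −55.5 cm.
1/f = 1/d_o + 1/d_i = 1/(241) + 1/(-55.5) = -0.01387 cm⁻¹.
f = -72.11 cm = -0.7211 m, so P = 1/f = -1.39 D.

P = -1.39 D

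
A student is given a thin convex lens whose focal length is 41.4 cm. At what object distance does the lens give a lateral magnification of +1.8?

m = −d_i/d_o ⇒ d_i = −m·d_o.
1/f = 1/d_o + 1/d_i = 1/d_o − 1/(m·d_o) = (1 − 1/m)/d_o, so d_o = f(1 − 1/m) = (41.40)(1 − 1/(+1.8)) = 18.4 cm.

18.4 cm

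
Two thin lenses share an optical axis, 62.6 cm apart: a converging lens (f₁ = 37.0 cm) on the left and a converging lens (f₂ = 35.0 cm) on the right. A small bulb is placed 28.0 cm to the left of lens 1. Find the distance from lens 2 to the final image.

43.6 cm

Lens 1: 1/d_i1 = 1/f₁ − 1/d_o1 = 1/(37.0) − 1/(28.0) = -0.008687, so d_i1 = -115.1 cm.
The intermediate image is 115.1 cm to the left of lens 1 (virtual), which is 62.6 − (-115.1) = 177.7 cm to the left of lens 2, so d_o2 = +177.7 cm.
Lens 2: 1/d_i2 = 1/f₂ − 1/d_o2 = 1/(35.0) − 1/(177.7) = 0.02294, so d_i2 = 43.6 cm.
The final image is real, 43.6 cm to the right of lens 2 (overall magnification ≈ -1.0).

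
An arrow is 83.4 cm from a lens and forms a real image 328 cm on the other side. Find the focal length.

Real image ⇒ d_i = +328 cm.
1/f = 1/d_o + 1/d_i = 1/(83.4) + 1/(328) = 0.01504, so f = 66.5 cm.
Since f is positive, the lens is converging.

f = 66.5 cm (converging)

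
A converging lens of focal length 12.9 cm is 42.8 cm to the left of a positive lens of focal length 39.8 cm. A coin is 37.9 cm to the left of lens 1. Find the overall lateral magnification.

m = -1.24

Lens 1: 1/d_i1 = 1/(12.9) − 1/(37.9) = 0.05113, so d_i1 = 19.56 cm; m₁ = −d_i1/d_o1 = -0.5161.
d_o2 = 42.8 − (19.56) = 23.24 cm.
Lens 2: 1/d_i2 = 1/(39.8) − 1/(23.24) = -0.01790, so d_i2 = -55.85 cm; m₂ = −d_i2/d_o2 = +2.403.
m = m₁·m₂ = (-0.5161)(+2.403) = -1.24.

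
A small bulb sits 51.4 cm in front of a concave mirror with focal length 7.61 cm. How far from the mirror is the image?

Mirror equation: 1/d_i = 1/f − 1/d_o = 1/(7.610) − 1/(51.4) = 0.1314 − 0.01946 = 0.1120, so d_i = 8.93 cm.
The image is real, inverted and reduced, in front of the mirror.

8.93 cm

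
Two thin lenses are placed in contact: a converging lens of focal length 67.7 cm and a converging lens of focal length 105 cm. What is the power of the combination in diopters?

P₁ = 1/f₁ = 1/(0.677 m) = +1.477 D; P₂ = 1/f₂ = 1/(1.05 m) = +0.9524 D.
For thin lenses in contact, P = P₁ + P₂ = (+1.477) + (+0.9524) = +2.43 D.

P = +2.43 D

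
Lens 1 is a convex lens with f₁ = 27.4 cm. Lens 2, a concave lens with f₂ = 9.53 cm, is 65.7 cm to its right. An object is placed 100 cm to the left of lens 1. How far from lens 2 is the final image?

Lens 1: 1/d_i1 = 1/f₁ − 1/d_o1 = 1/(27.4) − 1/(100) = 0.02650, so d_i1 = 37.74 cm.
The intermediate image is 37.74 cm to the right of lens 1, which is 65.7 − (37.74) = 27.96 cm to the left of lens 2, so d_o2 = +27.96 cm.
Lens 2 is diverging, so f₂ = −9.53 cm.
Lens 2: 1/d_i2 = 1/f₂ − 1/d_o2 = 1/(-9.53) − 1/(27.96) = -0.1407, so d_i2 = -7.11 cm.
The final image is virtual, 7.11 cm to the left of lens 2 (overall magnification ≈ -0.096).

7.11 cm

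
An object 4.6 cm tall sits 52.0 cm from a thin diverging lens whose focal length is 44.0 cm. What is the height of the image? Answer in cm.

For a diverging lens, f = -44.0 cm.
1/d_i = 1/f − 1/d_o = 1/(-44.00) − 1/(52.0) = -0.04196, so d_i = -23.83 cm.
m = −d_i/d_o = +0.4583.
|h_i| = |m|·h_o = 0.4583 × 4.6 = 2.11 cm. The image is virtual, upright and reduced, on the same side as the object.

2.11 cm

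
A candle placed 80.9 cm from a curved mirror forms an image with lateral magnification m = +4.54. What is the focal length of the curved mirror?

m = −d_i/d_o ⇒ d_i = −m·d_o = −(+4.54)·(80.9) = -367.3 cm.
1/f = 1/d_o + 1/d_i = 1/(80.9) + 1/(-367.3) = 0.009638, so f = 104 cm.
Since f is positive, the curved mirror is concave.

f = 104 cm (concave)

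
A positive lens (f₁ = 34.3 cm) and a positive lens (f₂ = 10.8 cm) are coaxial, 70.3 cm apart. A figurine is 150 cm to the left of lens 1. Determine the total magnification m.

Lens 1: 1/d_i1 = 1/(34.3) − 1/(150) = 0.02249, so d_i1 = 44.47 cm; m₁ = −d_i1/d_o1 = -0.2965.
d_o2 = 70.3 − (44.47) = 25.83 cm.
Lens 2: 1/d_i2 = 1/(10.8) − 1/(25.83) = 0.05388, so d_i2 = 18.56 cm; m₂ = −d_i2/d_o2 = -0.7186.
m = m₁·m₂ = (-0.2965)(-0.7186) = +0.213.

m = +0.213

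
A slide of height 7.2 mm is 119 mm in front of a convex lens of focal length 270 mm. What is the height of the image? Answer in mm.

1/d_i = 1/f − 1/d_o = 1/(270.0) − 1/(119) = -0.004700, so d_i = -212.8 mm.
m = −d_i/d_o = +1.788.
|h_i| = |m|·h_o = 1.788 × 7.2 = 12.9 mm. The image is virtual, upright and enlarged, on the same side as the object.

12.9 mm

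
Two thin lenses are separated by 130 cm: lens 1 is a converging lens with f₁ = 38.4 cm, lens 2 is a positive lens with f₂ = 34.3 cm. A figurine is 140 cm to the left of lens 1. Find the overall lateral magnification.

m = +0.303

Lens 1: 1/d_i1 = 1/(38.4) − 1/(140) = 0.01890, so d_i1 = 52.91 cm; m₁ = −d_i1/d_o1 = -0.3779.
d_o2 = 130 − (52.91) = 77.09 cm.
Lens 2: 1/d_i2 = 1/(34.3) − 1/(77.09) = 0.01618, so d_i2 = 61.79 cm; m₂ = −d_i2/d_o2 = -0.8016.
m = m₁·m₂ = (-0.3779)(-0.8016) = +0.303.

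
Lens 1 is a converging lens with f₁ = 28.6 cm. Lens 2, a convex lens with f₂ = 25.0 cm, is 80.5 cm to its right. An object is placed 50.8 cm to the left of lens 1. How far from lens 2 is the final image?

Lens 1: 1/d_i1 = 1/f₁ − 1/d_o1 = 1/(28.6) − 1/(50.8) = 0.01528, so d_i1 = 65.45 cm.
The intermediate image is 65.45 cm to the right of lens 1, which is 80.5 − (65.45) = 15.05 cm to the left of lens 2, so d_o2 = +15.05 cm.
Lens 2: 1/d_i2 = 1/f₂ − 1/d_o2 = 1/(25.0) − 1/(15.05) = -0.02645, so d_i2 = -37.8 cm.
The final image is virtual, 37.8 cm to the left of lens 2 (overall magnification ≈ -3.2).

37.8 cm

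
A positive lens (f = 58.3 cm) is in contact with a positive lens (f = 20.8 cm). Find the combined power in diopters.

P = +6.52 D

P₁ = 1/f₁ = 1/(0.583 m) = +1.715 D; P₂ = 1/f₂ = 1/(0.208 m) = +4.808 D.
For thin lenses in contact, P = P₁ + P₂ = (+1.715) + (+4.808) = +6.52 D.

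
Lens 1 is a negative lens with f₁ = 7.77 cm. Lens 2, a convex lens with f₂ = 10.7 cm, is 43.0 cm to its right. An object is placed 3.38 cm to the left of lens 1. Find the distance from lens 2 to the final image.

Lens 1 is diverging, so f₁ = −7.77 cm.
Lens 1: 1/d_i1 = 1/f₁ − 1/d_o1 = 1/(-7.77) − 1/(3.38) = -0.4246, so d_i1 = -2.355 cm.
The intermediate image is 2.355 cm to the left of lens 1 (virtual), which is 43.0 − (-2.355) = 45.35 cm to the left of lens 2, so d_o2 = +45.35 cm.
Lens 2: 1/d_i2 = 1/f₂ − 1/d_o2 = 1/(10.7) − 1/(45.35) = 0.07141, so d_i2 = 14.0 cm.
The final image is real, 14.0 cm to the right of lens 2 (overall magnification ≈ -0.22).

14.0 cm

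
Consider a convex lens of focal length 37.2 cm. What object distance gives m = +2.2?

20.3 cm

m = −d_i/d_o ⇒ d_i = −m·d_o.
1/f = 1/d_o + 1/d_i = 1/d_o − 1/(m·d_o) = (1 − 1/m)/d_o, so d_o = f(1 − 1/m) = (37.20)(1 − 1/(+2.2)) = 20.3 cm.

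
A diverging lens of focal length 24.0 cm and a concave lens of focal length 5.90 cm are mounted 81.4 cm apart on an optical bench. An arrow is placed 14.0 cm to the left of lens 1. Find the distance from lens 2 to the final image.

5.54 cm

Lens 1 is diverging, so f₁ = −24.0 cm.
Lens 1: 1/d_i1 = 1/f₁ − 1/d_o1 = 1/(-24.0) − 1/(14.0) = -0.1131, so d_i1 = -8.842 cm.
The intermediate image is 8.842 cm to the left of lens 1 (virtual), which is 81.4 − (-8.842) = 90.24 cm to the left of lens 2, so d_o2 = +90.24 cm.
Lens 2 is diverging, so f₂ = −5.90 cm.
Lens 2: 1/d_i2 = 1/f₂ − 1/d_o2 = 1/(-5.90) − 1/(90.24) = -0.1806, so d_i2 = -5.54 cm.
The final image is virtual, 5.54 cm to the left of lens 2 (overall magnification ≈ 0.039).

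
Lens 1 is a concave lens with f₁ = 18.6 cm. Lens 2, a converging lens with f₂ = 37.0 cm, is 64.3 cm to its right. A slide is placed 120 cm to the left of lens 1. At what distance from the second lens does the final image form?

Lens 1 is diverging, so f₁ = −18.6 cm.
Lens 1: 1/d_i1 = 1/f₁ − 1/d_o1 = 1/(-18.6) − 1/(120) = -0.06210, so d_i1 = -16.10 cm.
The intermediate image is 16.10 cm to the left of lens 1 (virtual), which is 64.3 − (-16.10) = 80.40 cm to the left of lens 2, so d_o2 = +80.40 cm.
Lens 2: 1/d_i2 = 1/f₂ − 1/d_o2 = 1/(37.0) − 1/(80.40) = 0.01459, so d_i2 = 68.5 cm.
The final image is real, 68.5 cm to the right of lens 2 (overall magnification ≈ -0.11).

68.5 cm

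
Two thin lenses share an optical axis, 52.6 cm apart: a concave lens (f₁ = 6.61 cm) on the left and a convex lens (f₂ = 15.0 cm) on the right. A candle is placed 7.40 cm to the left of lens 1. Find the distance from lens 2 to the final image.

20.5 cm

Lens 1 is diverging, so f₁ = −6.61 cm.
Lens 1: 1/d_i1 = 1/f₁ − 1/d_o1 = 1/(-6.61) − 1/(7.40) = -0.2864, so d_i1 = -3.491 cm.
The intermediate image is 3.491 cm to the left of lens 1 (virtual), which is 52.6 − (-3.491) = 56.09 cm to the left of lens 2, so d_o2 = +56.09 cm.
Lens 2: 1/d_i2 = 1/f₂ − 1/d_o2 = 1/(15.0) − 1/(56.09) = 0.04884, so d_i2 = 20.5 cm.
The final image is real, 20.5 cm to the right of lens 2 (overall magnification ≈ -0.17).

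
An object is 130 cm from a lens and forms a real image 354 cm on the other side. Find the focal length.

f = 95.1 cm (converging)

Real image ⇒ d_i = +354 cm.
1/f = 1/d_o + 1/d_i = 1/(130) + 1/(354) = 0.01052, so f = 95.1 cm.
Since f is positive, the lens is converging.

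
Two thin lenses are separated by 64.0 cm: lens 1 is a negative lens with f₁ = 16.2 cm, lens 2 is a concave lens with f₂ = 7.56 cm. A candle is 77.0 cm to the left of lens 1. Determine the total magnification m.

m = +0.0155

f₁ = −16.2 cm (diverging).
Lens 1: 1/d_i1 = 1/(-16.2) − 1/(77.0) = -0.07472, so d_i1 = -13.38 cm; m₁ = −d_i1/d_o1 = +0.1738.
d_o2 = 64.0 − (-13.38) = 77.38 cm.
f₂ = −7.56 cm (diverging).
Lens 2: 1/d_i2 = 1/(-7.56) − 1/(77.38) = -0.1452, so d_i2 = -6.887 cm; m₂ = −d_i2/d_o2 = +0.08900.
m = m₁·m₂ = (+0.1738)(+0.08900) = +0.0155.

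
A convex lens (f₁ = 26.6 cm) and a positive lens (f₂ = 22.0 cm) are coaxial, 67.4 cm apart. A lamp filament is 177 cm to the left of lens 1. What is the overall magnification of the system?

Lens 1: 1/d_i1 = 1/(26.6) − 1/(177) = 0.03194, so d_i1 = 31.30 cm; m₁ = −d_i1/d_o1 = -0.1768.
d_o2 = 67.4 − (31.30) = 36.10 cm.
Lens 2: 1/d_i2 = 1/(22.0) − 1/(36.10) = 0.01775, so d_i2 = 56.33 cm; m₂ = −d_i2/d_o2 = -1.560.
m = m₁·m₂ = (-0.1768)(-1.560) = +0.276.

m = +0.276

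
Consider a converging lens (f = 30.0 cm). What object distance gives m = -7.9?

33.8 cm

m = −d_i/d_o ⇒ d_i = −m·d_o.
1/f = 1/d_o + 1/d_i = 1/d_o − 1/(m·d_o) = (1 − 1/m)/d_o, so d_o = f(1 − 1/m) = (30.00)(1 − 1/(-7.9)) = 33.8 cm.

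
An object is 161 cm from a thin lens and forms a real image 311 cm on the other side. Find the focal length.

f = 106 cm (converging)

Real image ⇒ d_i = +311 cm.
1/f = 1/d_o + 1/d_i = 1/(161) + 1/(311) = 0.009427, so f = 106 cm.
Since f is positive, the thin lens is converging.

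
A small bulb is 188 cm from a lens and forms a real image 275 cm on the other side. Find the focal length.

f = 112 cm (converging)

Real image ⇒ d_i = +275 cm.
1/f = 1/d_o + 1/d_i = 1/(188) + 1/(275) = 0.008956, so f = 112 cm.
Since f is positive, the lens is converging.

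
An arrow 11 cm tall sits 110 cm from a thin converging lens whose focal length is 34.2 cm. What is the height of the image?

4.96 cm

1/d_i = 1/f − 1/d_o = 1/(34.20) − 1/(110) = 0.02015, so d_i = 49.63 cm.
m = −d_i/d_o = -0.4512.
|h_i| = |m|·h_o = 0.4512 × 11 = 4.96 cm. The image is real, inverted and reduced, on the far side of the lens.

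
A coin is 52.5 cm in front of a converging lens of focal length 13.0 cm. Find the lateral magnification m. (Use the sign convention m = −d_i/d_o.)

1/d_i = 1/f − 1/d_o = 1/(13.00) − 1/(52.5) = 0.05788, so d_i = 17.28 cm.
m = −d_i/d_o = −(17.28)/(52.5) = -0.329.
The image is real, inverted and reduced, on the far side of the lens.

m = -0.329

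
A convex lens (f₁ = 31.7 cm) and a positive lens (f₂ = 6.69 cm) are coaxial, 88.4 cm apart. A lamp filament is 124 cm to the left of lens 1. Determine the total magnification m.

m = +0.0587

Lens 1: 1/d_i1 = 1/(31.7) − 1/(124) = 0.02348, so d_i1 = 42.59 cm; m₁ = −d_i1/d_o1 = -0.3435.
d_o2 = 88.4 − (42.59) = 45.81 cm.
Lens 2: 1/d_i2 = 1/(6.69) − 1/(45.81) = 0.1276, so d_i2 = 7.834 cm; m₂ = −d_i2/d_o2 = -0.1710.
m = m₁·m₂ = (-0.3435)(-0.1710) = +0.0587.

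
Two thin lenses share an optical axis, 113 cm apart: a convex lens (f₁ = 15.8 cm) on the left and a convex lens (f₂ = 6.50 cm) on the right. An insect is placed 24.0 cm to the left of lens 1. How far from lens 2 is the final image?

Lens 1: 1/d_i1 = 1/f₁ − 1/d_o1 = 1/(15.8) − 1/(24.0) = 0.02162, so d_i1 = 46.24 cm.
The intermediate image is 46.24 cm to the right of lens 1, which is 113 − (46.24) = 66.76 cm to the left of lens 2, so d_o2 = +66.76 cm.
Lens 2: 1/d_i2 = 1/f₂ − 1/d_o2 = 1/(6.50) − 1/(66.76) = 0.1389, so d_i2 = 7.20 cm.
The final image is real, 7.20 cm to the right of lens 2 (overall magnification ≈ 0.21).

7.20 cm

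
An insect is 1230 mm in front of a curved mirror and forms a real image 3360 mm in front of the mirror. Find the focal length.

f = 900 mm (concave)

Real image ⇒ d_i = +3360 mm.
1/f = 1/d_o + 1/d_i = 1/(1230) + 1/(3360) = 0.001111, so f = 900 mm.
Since f is positive, the curved mirror is concave.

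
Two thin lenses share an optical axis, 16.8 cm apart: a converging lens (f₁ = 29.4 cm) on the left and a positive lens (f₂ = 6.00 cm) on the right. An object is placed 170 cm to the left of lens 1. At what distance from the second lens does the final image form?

Lens 1: 1/d_i1 = 1/f₁ − 1/d_o1 = 1/(29.4) − 1/(170) = 0.02813, so d_i1 = 35.55 cm.
The intermediate image is 35.55 cm to the right of lens 1, which lies 18.75 cm to the right of lens 2 — a virtual object — so d_o2 = −18.75 cm.
Lens 2: 1/d_i2 = 1/f₂ − 1/d_o2 = 1/(6.00) − 1/(-18.75) = 0.2200, so d_i2 = 4.55 cm.
The final image is real, 4.55 cm to the right of lens 2 (overall magnification ≈ -0.051).

4.55 cm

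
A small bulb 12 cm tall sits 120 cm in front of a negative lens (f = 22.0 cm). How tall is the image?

For a negative lens, f = -22.0 cm.
1/d_i = 1/f − 1/d_o = 1/(-22.00) − 1/(120) = -0.05379, so d_i = -18.59 cm.
m = −d_i/d_o = +0.1549.
|h_i| = |m|·h_o = 0.1549 × 12 = 1.86 cm. The image is virtual, upright and reduced, on the same side as the object.

1.86 cm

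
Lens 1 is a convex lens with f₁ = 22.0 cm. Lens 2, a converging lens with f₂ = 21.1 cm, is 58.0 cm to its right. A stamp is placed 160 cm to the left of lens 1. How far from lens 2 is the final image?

Lens 1: 1/d_i1 = 1/f₁ − 1/d_o1 = 1/(22.0) − 1/(160) = 0.03920, so d_i1 = 25.51 cm.
The intermediate image is 25.51 cm to the right of lens 1, which is 58.0 − (25.51) = 32.49 cm to the left of lens 2, so d_o2 = +32.49 cm.
Lens 2: 1/d_i2 = 1/f₂ − 1/d_o2 = 1/(21.1) − 1/(32.49) = 0.01661, so d_i2 = 60.2 cm.
The final image is real, 60.2 cm to the right of lens 2 (overall magnification ≈ 0.30).

60.2 cm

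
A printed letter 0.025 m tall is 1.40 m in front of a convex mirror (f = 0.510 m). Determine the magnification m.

m = +0.267

For a convex mirror, f = -0.510 m.
1/d_i = 1/f − 1/d_o = 1/(-0.5100) − 1/(1.40) = -2.675, so d_i = -0.3738 m.
m = −d_i/d_o = −(-0.3738)/(1.40) = +0.267.
The image is virtual, upright and reduced, behind the mirror.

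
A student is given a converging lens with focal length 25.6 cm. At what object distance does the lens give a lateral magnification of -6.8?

29.4 cm

m = −d_i/d_o ⇒ d_i = −m·d_o.
1/f = 1/d_o + 1/d_i = 1/d_o − 1/(m·d_o) = (1 − 1/m)/d_o, so d_o = f(1 − 1/m) = (25.60)(1 − 1/(-6.8)) = 29.4 cm.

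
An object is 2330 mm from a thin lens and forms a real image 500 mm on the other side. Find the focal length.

f = 412 mm (converging)

Real image ⇒ d_i = +500 mm.
1/f = 1/d_o + 1/d_i = 1/(2330) + 1/(500) = 0.002429, so f = 412 mm.
Since f is positive, the thin lens is converging.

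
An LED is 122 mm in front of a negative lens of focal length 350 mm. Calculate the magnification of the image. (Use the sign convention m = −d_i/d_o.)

For a negative lens, f = -350 mm.
1/d_i = 1/f − 1/d_o = 1/(-350.0) − 1/(122) = -0.01105, so d_i = -90.47 mm.
m = −d_i/d_o = −(-90.47)/(122) = +0.742.
The image is virtual, upright and reduced, on the same side as the object.

m = +0.742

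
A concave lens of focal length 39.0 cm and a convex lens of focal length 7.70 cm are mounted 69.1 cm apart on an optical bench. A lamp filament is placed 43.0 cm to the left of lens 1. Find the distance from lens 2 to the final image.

Lens 1 is diverging, so f₁ = −39.0 cm.
Lens 1: 1/d_i1 = 1/f₁ − 1/d_o1 = 1/(-39.0) − 1/(43.0) = -0.04890, so d_i1 = -20.45 cm.
The intermediate image is 20.45 cm to the left of lens 1 (virtual), which is 69.1 − (-20.45) = 89.55 cm to the left of lens 2, so d_o2 = +89.55 cm.
Lens 2: 1/d_i2 = 1/f₂ − 1/d_o2 = 1/(7.70) − 1/(89.55) = 0.1187, so d_i2 = 8.42 cm.
The final image is real, 8.42 cm to the right of lens 2 (overall magnification ≈ -0.045).

8.42 cm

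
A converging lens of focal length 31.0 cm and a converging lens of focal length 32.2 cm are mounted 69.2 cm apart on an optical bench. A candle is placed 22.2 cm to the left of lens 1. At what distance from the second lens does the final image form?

41.2 cm

Lens 1: 1/d_i1 = 1/f₁ − 1/d_o1 = 1/(31.0) − 1/(22.2) = -0.01279, so d_i1 = -78.20 cm.
The intermediate image is 78.20 cm to the left of lens 1 (virtual), which is 69.2 − (-78.20) = 147.4 cm to the left of lens 2, so d_o2 = +147.4 cm.
Lens 2: 1/d_i2 = 1/f₂ − 1/d_o2 = 1/(32.2) − 1/(147.4) = 0.02427, so d_i2 = 41.2 cm.
The final image is real, 41.2 cm to the right of lens 2 (overall magnification ≈ -0.98).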